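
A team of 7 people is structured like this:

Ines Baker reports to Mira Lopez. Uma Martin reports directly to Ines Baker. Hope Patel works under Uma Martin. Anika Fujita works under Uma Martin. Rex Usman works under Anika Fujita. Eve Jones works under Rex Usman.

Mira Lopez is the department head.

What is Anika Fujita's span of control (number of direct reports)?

1

Anika Fujita directly manages Rex Usman. That is 1 direct report.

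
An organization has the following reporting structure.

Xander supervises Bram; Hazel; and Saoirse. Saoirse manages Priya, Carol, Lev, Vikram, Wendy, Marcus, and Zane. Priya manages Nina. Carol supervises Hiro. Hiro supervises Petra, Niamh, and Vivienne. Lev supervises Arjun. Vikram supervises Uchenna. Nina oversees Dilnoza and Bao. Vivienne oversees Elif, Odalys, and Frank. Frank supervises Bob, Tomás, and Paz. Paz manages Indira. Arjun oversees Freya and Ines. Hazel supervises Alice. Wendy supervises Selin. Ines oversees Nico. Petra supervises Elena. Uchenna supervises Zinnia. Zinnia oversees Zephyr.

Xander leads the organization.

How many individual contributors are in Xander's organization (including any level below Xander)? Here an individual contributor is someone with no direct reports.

The people in Xander's organization with no one reporting to them are Bram, Alice, Zane, Marcus, Selin, Zephyr, Freya, Nico, Elena, Niamh, Odalys, Elif, Bob, Tomás, Indira, Bao, Dilnoza. That is 17.

17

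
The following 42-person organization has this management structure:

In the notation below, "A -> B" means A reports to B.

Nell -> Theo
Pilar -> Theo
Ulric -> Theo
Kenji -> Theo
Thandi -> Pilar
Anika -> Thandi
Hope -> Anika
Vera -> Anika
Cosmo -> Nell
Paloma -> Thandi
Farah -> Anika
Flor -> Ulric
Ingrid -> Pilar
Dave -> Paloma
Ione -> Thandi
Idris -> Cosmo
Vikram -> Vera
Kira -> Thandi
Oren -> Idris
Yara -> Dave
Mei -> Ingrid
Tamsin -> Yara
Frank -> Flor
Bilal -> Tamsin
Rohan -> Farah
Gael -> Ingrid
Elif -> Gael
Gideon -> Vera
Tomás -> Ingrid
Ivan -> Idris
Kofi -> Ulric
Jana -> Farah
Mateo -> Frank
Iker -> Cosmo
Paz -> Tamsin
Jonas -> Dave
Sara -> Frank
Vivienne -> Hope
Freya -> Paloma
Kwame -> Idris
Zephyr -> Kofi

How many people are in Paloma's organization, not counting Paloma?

Paloma directly manages Dave, Freya. Under Dave: Jonas, Yara, Tamsin, Paz, Bilal (5). Freya has no reports. So Paloma's organization is 2 direct reports plus everyone under them: 6 + 1 = 7.

7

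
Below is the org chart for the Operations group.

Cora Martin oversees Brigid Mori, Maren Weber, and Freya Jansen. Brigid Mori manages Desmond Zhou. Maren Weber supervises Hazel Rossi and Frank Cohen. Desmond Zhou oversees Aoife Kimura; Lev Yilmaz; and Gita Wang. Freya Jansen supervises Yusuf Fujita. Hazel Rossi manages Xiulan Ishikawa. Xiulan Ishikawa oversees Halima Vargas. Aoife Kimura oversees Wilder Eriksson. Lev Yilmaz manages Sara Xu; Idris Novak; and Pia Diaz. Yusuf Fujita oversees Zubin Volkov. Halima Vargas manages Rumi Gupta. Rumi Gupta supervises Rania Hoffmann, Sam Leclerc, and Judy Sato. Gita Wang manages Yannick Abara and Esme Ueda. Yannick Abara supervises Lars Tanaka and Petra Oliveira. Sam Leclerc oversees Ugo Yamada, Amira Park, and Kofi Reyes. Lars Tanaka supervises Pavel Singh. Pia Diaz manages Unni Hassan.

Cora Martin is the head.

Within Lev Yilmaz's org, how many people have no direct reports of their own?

3

The people in Lev Yilmaz's organization with no one reporting to them are Idris Novak, Sara Xu, Unni Hassan. That is 3.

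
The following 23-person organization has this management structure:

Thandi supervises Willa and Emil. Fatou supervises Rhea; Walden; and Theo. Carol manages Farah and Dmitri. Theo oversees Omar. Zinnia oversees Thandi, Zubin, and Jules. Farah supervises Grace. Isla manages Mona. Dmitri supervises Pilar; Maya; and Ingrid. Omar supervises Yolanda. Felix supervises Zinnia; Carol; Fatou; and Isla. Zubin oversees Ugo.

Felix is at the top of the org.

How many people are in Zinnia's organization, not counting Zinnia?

6

Zinnia directly manages Thandi, Zubin, Jules. Under Thandi: Willa, Emil (2). Under Zubin: Ugo (1). Jules has no reports. So Zinnia's organization is 3 direct reports plus everyone under them: 3 + 2 + 1 = 6.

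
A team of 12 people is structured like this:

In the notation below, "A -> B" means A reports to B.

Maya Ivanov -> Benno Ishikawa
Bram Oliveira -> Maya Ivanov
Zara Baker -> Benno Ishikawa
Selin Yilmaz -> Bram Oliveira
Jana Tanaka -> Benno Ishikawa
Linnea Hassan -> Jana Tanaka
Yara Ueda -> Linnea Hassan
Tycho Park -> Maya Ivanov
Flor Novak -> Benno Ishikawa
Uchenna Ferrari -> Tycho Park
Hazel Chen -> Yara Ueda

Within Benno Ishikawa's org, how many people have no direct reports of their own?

5

The people in Benno Ishikawa's organization with no one reporting to them are Flor Novak, Hazel Chen, Zara Baker, Uchenna Ferrari, Selin Yilmaz. That is 5.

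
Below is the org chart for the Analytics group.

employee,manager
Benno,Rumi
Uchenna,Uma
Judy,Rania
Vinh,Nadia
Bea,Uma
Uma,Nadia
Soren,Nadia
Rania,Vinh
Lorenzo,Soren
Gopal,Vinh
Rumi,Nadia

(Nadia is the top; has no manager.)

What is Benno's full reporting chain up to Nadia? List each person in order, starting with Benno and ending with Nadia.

Benno reports to Rumi. Rumi reports to Nadia. Nadia is at the top.

Benno -> Rumi -> Nadia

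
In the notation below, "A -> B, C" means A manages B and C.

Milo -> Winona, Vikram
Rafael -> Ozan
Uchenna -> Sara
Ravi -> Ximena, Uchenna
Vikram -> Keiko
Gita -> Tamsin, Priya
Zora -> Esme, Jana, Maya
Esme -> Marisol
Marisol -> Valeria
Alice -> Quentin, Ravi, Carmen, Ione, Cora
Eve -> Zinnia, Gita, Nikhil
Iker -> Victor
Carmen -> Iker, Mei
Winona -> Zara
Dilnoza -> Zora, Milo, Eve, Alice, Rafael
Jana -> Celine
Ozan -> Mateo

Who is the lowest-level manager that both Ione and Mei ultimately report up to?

Alice

Ione's chain of managers is Alice, Dilnoza. Mei's chain of managers is Carmen, Alice, Dilnoza. The first manager that appears in both chains is Alice.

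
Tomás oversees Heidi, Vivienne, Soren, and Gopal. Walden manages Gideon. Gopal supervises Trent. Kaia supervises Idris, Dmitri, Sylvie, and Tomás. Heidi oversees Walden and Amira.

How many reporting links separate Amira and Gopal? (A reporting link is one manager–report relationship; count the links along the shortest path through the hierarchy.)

Amira is 2 levels below Tomás, and Gopal is 1 level below Tomás (their lowest common manager). The shortest path runs up from Amira to Tomás and back down to Gopal: 2 + 1 = 3 links.

3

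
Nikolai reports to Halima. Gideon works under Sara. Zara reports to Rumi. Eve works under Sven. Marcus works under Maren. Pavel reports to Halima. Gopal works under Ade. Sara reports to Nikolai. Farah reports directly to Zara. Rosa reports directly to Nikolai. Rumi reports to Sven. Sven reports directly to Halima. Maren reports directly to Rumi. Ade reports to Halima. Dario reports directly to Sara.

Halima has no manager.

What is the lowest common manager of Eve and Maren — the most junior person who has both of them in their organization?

Sven

Eve's chain of managers is Sven, Halima. Maren's chain of managers is Rumi, Sven, Halima. The first manager that appears in both chains is Sven.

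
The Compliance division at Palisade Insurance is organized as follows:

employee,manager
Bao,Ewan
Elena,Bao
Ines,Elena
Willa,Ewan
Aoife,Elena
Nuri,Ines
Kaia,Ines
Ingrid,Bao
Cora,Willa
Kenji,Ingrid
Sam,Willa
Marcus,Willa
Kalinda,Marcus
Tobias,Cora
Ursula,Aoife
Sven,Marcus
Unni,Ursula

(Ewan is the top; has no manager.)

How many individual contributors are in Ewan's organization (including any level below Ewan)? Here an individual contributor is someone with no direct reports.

The people in Ewan's organization with no one reporting to them are Sven, Kalinda, Sam, Tobias, Kenji, Unni, Kaia, Nuri. That is 8.

8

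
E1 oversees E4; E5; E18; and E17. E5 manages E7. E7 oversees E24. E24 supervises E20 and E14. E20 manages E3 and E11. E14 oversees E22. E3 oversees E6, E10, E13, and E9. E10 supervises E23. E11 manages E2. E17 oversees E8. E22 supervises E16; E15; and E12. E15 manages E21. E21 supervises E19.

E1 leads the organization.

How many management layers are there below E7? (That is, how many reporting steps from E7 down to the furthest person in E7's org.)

The longest chain under E7 runs E7 → E24 → E14 → E22 → E15 → E21 → E19, which is 6 levels below E7.

6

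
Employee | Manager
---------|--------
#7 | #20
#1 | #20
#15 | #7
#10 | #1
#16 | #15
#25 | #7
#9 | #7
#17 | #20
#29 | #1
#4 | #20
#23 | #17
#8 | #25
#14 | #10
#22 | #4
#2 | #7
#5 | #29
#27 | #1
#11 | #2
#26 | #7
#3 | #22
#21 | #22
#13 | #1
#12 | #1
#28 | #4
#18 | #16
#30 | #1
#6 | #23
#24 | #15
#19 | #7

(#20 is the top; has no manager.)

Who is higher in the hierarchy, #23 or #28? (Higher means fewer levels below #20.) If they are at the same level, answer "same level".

same level

Both #23 and #28 are 2 levels below #20.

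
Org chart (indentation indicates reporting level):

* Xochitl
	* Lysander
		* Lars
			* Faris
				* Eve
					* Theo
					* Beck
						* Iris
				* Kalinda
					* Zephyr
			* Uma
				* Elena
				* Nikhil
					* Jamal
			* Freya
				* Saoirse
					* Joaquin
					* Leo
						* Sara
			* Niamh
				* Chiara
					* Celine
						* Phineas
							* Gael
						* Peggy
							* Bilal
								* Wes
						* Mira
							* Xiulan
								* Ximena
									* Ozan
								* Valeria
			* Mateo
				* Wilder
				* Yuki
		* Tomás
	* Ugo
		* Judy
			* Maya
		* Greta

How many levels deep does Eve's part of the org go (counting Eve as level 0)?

2

The longest chain under Eve runs Eve → Beck → Iris, which is 2 levels below Eve.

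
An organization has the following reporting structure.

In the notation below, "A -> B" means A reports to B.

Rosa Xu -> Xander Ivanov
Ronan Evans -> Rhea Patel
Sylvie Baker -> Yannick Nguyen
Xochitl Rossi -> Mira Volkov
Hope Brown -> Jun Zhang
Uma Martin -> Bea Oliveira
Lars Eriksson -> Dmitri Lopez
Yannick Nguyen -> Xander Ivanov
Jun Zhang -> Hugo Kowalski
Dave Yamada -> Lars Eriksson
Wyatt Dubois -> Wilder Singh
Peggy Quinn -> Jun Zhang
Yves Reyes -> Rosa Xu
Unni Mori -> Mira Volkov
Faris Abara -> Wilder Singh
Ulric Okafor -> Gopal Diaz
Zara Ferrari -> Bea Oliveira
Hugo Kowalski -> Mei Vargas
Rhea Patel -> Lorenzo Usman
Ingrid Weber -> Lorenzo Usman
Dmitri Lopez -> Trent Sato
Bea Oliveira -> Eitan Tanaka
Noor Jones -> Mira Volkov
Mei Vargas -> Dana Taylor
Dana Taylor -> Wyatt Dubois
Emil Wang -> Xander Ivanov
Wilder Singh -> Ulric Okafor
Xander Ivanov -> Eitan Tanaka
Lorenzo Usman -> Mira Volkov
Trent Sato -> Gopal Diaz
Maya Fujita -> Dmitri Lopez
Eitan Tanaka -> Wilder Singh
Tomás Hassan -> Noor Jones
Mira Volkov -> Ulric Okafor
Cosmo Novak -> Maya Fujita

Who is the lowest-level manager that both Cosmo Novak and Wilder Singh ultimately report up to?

Cosmo Novak's chain of managers is Maya Fujita, Dmitri Lopez, Trent Sato, Gopal Diaz. Wilder Singh's chain of managers is Ulric Okafor, Gopal Diaz. The first manager that appears in both chains is Gopal Diaz.

Gopal Diaz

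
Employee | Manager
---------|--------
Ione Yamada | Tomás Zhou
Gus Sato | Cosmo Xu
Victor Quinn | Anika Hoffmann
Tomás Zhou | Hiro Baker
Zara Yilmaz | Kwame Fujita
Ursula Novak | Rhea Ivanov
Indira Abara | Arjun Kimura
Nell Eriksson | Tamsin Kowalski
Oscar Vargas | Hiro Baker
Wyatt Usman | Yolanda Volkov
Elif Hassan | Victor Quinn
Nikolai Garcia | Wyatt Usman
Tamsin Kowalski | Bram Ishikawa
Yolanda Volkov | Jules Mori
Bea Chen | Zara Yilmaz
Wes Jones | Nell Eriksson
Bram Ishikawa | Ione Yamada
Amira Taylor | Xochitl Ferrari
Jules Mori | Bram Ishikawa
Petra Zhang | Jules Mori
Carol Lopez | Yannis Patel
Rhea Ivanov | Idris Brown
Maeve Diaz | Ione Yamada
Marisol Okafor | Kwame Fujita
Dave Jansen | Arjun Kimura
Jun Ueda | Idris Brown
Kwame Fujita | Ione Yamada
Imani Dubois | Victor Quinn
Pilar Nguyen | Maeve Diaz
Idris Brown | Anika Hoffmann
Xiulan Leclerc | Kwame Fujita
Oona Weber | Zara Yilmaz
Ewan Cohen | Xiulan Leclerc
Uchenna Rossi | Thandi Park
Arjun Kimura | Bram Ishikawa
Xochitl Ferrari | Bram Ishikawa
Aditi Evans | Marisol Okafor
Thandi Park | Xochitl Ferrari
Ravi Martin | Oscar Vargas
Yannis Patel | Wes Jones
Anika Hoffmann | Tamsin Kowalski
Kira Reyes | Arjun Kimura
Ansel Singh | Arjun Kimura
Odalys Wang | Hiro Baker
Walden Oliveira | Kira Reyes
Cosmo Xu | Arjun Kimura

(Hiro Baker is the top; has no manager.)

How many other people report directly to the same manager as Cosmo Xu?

Cosmo Xu reports to Arjun Kimura. Arjun Kimura's other direct reports are Ansel Singh, Indira Abara, Kira Reyes, Dave Jansen — 4 peers.

4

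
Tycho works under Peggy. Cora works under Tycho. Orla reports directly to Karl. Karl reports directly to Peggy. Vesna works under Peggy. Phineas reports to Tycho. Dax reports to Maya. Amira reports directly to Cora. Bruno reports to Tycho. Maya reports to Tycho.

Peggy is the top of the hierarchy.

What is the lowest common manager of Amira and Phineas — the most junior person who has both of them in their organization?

Tycho

Amira's chain of managers is Cora, Tycho, Peggy. Phineas's chain of managers is Tycho, Peggy. The first manager that appears in both chains is Tycho.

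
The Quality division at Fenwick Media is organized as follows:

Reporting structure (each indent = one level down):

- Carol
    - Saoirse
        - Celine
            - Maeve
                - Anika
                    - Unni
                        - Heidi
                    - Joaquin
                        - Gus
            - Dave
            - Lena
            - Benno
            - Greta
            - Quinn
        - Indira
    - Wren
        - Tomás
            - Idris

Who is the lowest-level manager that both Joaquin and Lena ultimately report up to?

Celine

Joaquin's chain of managers is Anika, Maeve, Celine, Saoirse, Carol. Lena's chain of managers is Celine, Saoirse, Carol. The first manager that appears in both chains is Celine.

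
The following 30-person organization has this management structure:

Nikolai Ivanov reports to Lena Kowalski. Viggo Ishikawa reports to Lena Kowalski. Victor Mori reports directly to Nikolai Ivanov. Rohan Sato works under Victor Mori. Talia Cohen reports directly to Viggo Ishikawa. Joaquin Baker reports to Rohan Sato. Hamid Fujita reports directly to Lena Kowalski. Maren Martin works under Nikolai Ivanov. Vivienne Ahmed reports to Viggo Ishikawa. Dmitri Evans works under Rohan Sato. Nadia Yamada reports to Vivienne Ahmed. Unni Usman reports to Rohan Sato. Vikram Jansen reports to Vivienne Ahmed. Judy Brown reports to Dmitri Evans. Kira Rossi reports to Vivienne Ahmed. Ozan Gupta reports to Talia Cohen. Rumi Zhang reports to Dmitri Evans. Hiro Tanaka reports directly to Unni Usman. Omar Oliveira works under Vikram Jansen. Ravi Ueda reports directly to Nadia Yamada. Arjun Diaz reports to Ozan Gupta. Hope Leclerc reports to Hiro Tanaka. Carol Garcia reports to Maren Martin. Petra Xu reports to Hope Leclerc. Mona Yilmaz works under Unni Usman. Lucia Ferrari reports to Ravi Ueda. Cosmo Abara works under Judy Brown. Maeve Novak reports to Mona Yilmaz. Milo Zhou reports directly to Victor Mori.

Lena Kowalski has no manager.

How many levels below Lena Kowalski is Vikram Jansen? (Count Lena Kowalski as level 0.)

3

Chain from Vikram Jansen up to Lena Kowalski: Vikram Jansen → Vivienne Ahmed → Viggo Ishikawa → Lena Kowalski. That is 3 steps up, so Vikram Jansen is 3 levels below Lena Kowalski.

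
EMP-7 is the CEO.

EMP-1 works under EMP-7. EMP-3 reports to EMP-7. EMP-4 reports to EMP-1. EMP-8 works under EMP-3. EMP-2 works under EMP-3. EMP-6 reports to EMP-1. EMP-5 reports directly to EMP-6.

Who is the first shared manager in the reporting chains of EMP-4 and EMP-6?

EMP-1

EMP-4's chain of managers is EMP-1, EMP-7. EMP-6's chain of managers is EMP-1, EMP-7. The first manager that appears in both chains is EMP-1.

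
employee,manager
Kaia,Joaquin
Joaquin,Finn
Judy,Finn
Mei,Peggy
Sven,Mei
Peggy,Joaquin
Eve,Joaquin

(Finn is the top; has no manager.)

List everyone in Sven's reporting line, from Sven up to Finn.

Sven -> Mei -> Peggy -> Joaquin -> Finn

Sven reports to Mei. Mei reports to Peggy. Peggy reports to Joaquin. Joaquin reports to Finn. Finn is at the top.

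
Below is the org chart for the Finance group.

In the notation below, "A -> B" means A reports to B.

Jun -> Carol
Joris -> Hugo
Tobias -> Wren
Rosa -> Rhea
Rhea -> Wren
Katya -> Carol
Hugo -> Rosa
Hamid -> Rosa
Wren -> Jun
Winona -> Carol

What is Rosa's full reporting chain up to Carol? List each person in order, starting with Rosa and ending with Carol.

Rosa -> Rhea -> Wren -> Jun -> Carol

Rosa reports to Rhea. Rhea reports to Wren. Wren reports to Jun. Jun reports to Carol. Carol is at the top.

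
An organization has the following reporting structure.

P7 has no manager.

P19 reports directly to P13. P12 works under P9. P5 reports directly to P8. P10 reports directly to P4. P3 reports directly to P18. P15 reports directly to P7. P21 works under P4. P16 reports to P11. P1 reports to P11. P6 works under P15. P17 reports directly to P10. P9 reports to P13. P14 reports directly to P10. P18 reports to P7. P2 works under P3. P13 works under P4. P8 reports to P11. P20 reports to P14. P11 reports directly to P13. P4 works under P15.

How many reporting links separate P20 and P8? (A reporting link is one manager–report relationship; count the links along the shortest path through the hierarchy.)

6

P20 is 3 levels below P4, and P8 is 3 levels below P4 (their lowest common manager). The shortest path runs up from P20 to P4 and back down to P8: 3 + 3 = 6 links.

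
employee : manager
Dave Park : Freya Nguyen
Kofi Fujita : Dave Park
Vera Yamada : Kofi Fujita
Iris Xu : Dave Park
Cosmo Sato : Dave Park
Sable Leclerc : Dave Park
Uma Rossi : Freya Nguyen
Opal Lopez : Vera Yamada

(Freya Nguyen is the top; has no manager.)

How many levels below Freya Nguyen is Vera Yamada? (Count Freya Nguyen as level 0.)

Chain from Vera Yamada up to Freya Nguyen: Vera Yamada → Kofi Fujita → Dave Park → Freya Nguyen. That is 3 steps up, so Vera Yamada is 3 levels below Freya Nguyen.

3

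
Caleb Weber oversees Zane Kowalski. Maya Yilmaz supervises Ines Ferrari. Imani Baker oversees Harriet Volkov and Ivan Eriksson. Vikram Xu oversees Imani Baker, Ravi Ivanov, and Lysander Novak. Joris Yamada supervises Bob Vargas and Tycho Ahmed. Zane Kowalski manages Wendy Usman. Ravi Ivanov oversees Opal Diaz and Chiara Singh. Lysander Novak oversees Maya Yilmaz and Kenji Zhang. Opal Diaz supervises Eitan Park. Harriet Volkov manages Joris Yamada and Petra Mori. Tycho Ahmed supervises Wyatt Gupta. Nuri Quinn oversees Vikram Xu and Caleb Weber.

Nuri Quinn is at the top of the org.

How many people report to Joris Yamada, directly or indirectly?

Joris Yamada directly manages Bob Vargas, Tycho Ahmed. Bob Vargas has no reports. Under Tycho Ahmed: Wyatt Gupta (1). So Joris Yamada's organization is 2 direct reports plus everyone under them: 1 + 2 = 3.

3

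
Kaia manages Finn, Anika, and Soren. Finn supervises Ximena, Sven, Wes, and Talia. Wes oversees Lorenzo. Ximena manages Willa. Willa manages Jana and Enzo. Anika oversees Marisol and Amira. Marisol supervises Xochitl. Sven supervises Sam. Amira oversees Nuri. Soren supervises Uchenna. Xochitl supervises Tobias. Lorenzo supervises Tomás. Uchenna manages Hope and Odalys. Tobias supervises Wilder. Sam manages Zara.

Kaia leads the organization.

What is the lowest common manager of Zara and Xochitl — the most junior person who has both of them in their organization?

Kaia

Zara's chain of managers is Sam, Sven, Finn, Kaia. Xochitl's chain of managers is Marisol, Anika, Kaia. The first manager that appears in both chains is Kaia.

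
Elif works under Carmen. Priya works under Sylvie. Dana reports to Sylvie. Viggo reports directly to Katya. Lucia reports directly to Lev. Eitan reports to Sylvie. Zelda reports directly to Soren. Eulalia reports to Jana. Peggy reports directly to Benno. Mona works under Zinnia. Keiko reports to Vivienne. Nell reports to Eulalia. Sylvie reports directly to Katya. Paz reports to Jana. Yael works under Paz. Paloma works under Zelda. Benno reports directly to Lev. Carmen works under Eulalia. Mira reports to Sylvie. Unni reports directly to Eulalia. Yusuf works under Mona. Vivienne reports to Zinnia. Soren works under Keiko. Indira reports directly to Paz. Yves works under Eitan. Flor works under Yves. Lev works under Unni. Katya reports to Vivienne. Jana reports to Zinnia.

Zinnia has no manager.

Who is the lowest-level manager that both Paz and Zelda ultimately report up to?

Zinnia

Paz's chain of managers is Jana, Zinnia. Zelda's chain of managers is Soren, Keiko, Vivienne, Zinnia. The first manager that appears in both chains is Zinnia.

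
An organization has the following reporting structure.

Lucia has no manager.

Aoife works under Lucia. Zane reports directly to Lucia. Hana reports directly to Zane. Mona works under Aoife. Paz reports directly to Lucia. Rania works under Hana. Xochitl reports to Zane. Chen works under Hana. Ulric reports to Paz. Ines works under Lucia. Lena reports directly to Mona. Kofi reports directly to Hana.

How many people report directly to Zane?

Zane directly manages Hana, Xochitl. That is 2 direct reports.

2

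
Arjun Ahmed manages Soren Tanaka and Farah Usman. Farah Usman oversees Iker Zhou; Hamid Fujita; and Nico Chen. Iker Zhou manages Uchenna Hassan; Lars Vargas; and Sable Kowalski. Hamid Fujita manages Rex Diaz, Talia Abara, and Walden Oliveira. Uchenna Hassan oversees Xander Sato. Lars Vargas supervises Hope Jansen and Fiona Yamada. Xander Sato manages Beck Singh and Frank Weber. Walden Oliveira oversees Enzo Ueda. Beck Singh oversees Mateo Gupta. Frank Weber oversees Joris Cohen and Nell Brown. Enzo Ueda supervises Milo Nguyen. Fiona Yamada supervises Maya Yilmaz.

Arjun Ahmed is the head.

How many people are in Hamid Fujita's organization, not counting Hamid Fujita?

Hamid Fujita directly manages Rex Diaz, Talia Abara, Walden Oliveira. Rex Diaz has no reports. Talia Abara has no reports. Under Walden Oliveira: Enzo Ueda, Milo Nguyen (2). So Hamid Fujita's organization is 3 direct reports plus everyone under them: 1 + 1 + 3 = 5.

5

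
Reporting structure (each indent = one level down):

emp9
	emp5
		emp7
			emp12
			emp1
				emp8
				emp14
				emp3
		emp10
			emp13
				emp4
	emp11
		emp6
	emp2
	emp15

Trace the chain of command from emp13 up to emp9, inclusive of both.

emp13 reports to emp10. emp10 reports to emp5. emp5 reports to emp9. emp9 is at the top.

emp13 -> emp10 -> emp5 -> emp9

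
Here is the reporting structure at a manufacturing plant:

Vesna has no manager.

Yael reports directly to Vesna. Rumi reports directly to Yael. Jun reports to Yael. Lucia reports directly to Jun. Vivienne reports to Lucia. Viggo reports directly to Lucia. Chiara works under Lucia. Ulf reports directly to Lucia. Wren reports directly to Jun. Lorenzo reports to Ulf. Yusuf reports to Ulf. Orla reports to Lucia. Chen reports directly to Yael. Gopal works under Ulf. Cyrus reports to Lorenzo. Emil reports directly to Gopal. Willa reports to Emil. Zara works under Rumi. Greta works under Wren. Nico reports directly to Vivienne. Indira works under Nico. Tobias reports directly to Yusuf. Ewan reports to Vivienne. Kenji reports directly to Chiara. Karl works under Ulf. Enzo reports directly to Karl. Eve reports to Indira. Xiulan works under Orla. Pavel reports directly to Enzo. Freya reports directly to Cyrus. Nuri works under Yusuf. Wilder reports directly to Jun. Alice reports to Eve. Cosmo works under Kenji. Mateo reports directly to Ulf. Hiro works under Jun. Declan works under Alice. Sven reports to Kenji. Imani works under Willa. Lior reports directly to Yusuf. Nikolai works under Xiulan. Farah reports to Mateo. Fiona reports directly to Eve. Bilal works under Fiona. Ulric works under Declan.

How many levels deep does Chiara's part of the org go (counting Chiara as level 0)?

The longest chain under Chiara runs Chiara → Kenji → Sven, which is 2 levels below Chiara.

2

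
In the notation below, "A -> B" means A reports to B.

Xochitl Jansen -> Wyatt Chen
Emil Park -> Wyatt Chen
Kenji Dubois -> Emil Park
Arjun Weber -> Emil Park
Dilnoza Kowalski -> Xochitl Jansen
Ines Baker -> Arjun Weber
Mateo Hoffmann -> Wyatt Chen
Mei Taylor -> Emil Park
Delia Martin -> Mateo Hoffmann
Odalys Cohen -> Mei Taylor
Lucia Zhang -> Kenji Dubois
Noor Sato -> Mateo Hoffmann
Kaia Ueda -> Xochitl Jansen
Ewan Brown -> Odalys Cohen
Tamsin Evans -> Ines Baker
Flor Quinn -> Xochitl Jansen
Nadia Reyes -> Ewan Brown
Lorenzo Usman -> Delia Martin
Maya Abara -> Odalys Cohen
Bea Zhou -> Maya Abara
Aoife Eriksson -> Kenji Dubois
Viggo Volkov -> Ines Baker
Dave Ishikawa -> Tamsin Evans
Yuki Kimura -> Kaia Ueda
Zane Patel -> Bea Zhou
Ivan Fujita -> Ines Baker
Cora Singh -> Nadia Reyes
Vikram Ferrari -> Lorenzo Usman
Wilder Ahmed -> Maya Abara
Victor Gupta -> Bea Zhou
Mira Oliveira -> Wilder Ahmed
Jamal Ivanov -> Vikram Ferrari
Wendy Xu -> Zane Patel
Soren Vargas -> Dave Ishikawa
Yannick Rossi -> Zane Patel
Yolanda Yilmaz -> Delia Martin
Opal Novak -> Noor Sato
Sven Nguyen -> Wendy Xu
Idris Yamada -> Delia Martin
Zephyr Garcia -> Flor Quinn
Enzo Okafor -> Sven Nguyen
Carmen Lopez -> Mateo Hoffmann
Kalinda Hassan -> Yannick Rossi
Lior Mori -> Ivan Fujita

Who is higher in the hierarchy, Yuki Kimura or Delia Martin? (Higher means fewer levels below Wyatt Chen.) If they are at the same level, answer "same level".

Yuki Kimura is 3 levels below Wyatt Chen; Delia Martin is 2. Delia Martin is higher.

Delia Martin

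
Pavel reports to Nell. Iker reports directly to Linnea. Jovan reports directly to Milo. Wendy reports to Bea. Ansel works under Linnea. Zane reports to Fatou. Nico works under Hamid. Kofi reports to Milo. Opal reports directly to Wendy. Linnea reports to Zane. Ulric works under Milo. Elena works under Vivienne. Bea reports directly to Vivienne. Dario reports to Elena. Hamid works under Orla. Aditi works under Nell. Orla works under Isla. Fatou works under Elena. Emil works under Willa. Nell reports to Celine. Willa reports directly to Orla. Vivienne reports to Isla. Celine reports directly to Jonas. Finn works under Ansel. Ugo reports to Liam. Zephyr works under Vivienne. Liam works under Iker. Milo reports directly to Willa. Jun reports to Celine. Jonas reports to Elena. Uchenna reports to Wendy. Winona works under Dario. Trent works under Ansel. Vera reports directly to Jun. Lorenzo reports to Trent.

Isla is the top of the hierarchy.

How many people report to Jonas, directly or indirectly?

6

Jonas directly manages Celine. Under Celine: Jun, Vera, Nell, Pavel, Aditi (5). That's 6 in total.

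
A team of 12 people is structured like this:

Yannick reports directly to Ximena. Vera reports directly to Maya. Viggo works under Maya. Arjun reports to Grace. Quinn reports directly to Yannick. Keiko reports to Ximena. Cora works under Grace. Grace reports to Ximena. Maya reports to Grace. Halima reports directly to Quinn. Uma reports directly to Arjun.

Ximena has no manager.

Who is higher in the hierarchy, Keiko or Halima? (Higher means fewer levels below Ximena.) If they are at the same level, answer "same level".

Keiko is 1 level below Ximena; Halima is 3. Keiko is higher.

Keiko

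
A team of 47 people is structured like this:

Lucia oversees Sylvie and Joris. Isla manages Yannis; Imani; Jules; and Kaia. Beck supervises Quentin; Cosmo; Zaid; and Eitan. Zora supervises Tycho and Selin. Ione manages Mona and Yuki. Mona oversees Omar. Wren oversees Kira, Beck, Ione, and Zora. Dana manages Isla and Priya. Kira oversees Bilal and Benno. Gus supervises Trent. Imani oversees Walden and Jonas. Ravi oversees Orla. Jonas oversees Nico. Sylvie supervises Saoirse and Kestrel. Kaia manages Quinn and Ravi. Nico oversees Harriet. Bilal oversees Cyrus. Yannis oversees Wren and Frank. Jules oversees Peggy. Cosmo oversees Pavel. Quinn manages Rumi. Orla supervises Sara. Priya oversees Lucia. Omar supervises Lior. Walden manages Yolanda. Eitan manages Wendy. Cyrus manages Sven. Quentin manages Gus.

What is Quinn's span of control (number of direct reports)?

Quinn directly manages Rumi. That is 1 direct report.

1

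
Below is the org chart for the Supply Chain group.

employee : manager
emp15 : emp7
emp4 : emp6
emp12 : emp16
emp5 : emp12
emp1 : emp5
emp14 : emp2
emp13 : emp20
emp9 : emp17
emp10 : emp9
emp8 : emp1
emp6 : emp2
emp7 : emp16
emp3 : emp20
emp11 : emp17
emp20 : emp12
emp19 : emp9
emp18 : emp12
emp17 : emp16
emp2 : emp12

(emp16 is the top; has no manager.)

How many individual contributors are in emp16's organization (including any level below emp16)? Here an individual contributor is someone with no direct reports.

10

The people in emp16's organization with no one reporting to them are emp18, emp4, emp14, emp8, emp3, emp13, emp15, emp11, emp10, emp19. That is 10.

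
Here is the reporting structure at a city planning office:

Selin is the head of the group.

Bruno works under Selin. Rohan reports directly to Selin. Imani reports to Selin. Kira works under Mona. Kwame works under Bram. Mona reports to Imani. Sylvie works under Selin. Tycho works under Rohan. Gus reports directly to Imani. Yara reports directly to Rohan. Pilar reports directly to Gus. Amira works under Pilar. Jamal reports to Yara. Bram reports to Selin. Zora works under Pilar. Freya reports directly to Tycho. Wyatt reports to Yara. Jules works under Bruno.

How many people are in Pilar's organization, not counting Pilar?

2

Pilar directly manages Zora, Amira. Zora has no reports. Amira has no reports. So Pilar's organization is 2 direct reports plus everyone under them: 1 + 1 = 2.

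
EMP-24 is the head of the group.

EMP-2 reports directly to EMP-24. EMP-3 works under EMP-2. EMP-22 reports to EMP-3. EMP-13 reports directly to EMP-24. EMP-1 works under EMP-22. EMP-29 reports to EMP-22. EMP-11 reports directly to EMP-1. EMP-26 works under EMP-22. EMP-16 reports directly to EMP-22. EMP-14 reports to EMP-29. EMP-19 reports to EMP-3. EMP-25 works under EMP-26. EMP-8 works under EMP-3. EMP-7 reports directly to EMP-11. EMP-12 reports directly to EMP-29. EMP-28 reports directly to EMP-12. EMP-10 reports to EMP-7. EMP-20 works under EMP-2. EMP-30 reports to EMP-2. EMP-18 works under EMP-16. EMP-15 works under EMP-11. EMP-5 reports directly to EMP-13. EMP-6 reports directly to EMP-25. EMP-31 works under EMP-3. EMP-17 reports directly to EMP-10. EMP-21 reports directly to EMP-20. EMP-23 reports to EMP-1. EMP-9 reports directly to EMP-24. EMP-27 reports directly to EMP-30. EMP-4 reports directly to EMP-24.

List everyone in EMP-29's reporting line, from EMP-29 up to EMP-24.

EMP-29 -> EMP-22 -> EMP-3 -> EMP-2 -> EMP-24

EMP-29 reports to EMP-22. EMP-22 reports to EMP-3. EMP-3 reports to EMP-2. EMP-2 reports to EMP-24. EMP-24 is at the top.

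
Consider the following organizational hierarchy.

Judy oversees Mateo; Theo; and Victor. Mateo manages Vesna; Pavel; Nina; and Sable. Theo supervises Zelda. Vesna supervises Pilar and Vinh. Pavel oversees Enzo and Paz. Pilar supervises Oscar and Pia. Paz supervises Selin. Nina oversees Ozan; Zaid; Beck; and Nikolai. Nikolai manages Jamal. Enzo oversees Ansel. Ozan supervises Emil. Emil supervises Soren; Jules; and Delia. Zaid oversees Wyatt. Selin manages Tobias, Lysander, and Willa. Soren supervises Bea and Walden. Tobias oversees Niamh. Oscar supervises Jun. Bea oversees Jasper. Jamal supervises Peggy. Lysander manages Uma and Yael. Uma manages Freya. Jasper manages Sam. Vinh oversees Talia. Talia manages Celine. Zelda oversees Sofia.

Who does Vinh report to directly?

Vinh reports directly to Vesna.

Vesna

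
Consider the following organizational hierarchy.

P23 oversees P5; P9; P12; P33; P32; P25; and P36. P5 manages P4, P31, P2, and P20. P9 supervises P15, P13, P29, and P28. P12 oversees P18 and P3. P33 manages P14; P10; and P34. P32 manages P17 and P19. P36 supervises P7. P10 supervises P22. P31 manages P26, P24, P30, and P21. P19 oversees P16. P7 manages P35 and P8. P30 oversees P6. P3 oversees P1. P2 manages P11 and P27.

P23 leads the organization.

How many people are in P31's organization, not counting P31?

5

P31 directly manages P26, P24, P30, P21. P26 has no reports. P24 has no reports. Under P30: P6 (1). P21 has no reports. So P31's organization is 4 direct reports plus everyone under them: 1 + 1 + 2 + 1 = 5.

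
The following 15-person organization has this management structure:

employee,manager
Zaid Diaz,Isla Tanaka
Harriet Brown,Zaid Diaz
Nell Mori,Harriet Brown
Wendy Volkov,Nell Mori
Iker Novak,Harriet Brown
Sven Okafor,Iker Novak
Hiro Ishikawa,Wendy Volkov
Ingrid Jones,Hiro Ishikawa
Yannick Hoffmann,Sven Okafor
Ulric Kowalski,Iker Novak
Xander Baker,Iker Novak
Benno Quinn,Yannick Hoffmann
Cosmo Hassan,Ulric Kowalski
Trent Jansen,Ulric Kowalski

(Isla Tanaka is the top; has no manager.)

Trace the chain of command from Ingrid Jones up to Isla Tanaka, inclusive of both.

Ingrid Jones reports to Hiro Ishikawa. Hiro Ishikawa reports to Wendy Volkov. Wendy Volkov reports to Nell Mori. Nell Mori reports to Harriet Brown. Harriet Brown reports to Zaid Diaz. Zaid Diaz reports to Isla Tanaka. Isla Tanaka is at the top.

Ingrid Jones -> Hiro Ishikawa -> Wendy Volkov -> Nell Mori -> Harriet Brown -> Zaid Diaz -> Isla Tanaka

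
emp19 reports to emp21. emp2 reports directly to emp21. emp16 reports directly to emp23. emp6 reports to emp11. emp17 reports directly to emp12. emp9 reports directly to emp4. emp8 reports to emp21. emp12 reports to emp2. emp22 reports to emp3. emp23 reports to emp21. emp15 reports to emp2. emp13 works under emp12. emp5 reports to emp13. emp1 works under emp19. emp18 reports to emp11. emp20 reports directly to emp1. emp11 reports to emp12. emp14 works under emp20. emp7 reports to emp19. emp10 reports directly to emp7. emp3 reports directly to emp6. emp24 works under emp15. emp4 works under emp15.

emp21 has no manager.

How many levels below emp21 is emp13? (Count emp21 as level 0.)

3

Chain from emp13 up to emp21: emp13 → emp12 → emp2 → emp21. That is 3 steps up, so emp13 is 3 levels below emp21.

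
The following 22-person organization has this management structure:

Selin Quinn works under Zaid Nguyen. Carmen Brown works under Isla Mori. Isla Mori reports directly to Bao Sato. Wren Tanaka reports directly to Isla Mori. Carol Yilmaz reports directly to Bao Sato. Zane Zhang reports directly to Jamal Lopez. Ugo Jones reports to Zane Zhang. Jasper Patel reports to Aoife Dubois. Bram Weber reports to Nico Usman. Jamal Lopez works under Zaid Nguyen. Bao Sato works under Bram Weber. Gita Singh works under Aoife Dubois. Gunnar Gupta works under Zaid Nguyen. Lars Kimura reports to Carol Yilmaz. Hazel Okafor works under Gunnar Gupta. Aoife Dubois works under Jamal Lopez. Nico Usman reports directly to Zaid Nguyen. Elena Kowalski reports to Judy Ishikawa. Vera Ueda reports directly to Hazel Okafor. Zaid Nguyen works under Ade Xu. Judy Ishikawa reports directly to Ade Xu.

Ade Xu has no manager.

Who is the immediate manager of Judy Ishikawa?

Ade Xu

Judy Ishikawa reports directly to Ade Xu.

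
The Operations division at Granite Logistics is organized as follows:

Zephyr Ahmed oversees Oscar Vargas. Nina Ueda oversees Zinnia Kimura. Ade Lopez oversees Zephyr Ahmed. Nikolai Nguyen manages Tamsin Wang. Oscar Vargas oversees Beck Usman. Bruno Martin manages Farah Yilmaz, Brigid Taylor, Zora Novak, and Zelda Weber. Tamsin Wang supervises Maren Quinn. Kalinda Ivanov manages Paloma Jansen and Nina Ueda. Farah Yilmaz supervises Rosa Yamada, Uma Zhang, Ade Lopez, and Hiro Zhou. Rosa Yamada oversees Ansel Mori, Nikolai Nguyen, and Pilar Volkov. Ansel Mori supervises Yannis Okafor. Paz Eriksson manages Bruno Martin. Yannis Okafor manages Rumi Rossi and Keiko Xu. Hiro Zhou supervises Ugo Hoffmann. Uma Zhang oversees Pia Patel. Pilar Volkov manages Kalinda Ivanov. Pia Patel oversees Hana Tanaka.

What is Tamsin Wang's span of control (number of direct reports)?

1

Tamsin Wang directly manages Maren Quinn. That is 1 direct report.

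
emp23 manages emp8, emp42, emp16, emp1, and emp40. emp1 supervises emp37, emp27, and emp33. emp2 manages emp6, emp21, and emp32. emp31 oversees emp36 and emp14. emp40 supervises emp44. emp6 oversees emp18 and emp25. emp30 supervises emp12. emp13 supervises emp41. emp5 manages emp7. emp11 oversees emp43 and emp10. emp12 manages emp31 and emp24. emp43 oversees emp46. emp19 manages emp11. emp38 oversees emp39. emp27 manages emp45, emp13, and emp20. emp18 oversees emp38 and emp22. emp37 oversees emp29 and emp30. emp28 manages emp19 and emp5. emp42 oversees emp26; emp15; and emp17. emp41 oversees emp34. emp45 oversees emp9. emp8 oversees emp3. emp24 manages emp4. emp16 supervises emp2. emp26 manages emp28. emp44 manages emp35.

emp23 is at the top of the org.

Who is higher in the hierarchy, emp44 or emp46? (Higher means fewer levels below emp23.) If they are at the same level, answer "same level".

emp44 is 2 levels below emp23; emp46 is 7. emp44 is higher.

emp44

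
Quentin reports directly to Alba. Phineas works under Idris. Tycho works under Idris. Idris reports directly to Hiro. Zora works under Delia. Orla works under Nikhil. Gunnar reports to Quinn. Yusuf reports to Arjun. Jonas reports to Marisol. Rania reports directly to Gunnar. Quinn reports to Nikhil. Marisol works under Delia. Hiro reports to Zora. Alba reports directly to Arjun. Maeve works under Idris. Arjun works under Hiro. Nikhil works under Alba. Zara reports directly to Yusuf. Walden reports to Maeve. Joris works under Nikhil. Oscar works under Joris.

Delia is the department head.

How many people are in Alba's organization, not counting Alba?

8

Alba directly manages Nikhil, Quentin. Under Nikhil: Orla, Joris, Oscar, Quinn, Gunnar, Rania (6). Quentin has no reports. So Alba's organization is 2 direct reports plus everyone under them: 7 + 1 = 8.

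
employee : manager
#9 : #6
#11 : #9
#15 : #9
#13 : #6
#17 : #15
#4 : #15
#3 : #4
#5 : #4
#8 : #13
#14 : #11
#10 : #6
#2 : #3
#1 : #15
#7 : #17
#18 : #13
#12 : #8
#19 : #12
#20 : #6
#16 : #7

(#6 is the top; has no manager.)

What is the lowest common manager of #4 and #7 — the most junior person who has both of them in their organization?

#4's chain of managers is #15, #9, #6. #7's chain of managers is #17, #15, #9, #6. The first manager that appears in both chains is #15.

#15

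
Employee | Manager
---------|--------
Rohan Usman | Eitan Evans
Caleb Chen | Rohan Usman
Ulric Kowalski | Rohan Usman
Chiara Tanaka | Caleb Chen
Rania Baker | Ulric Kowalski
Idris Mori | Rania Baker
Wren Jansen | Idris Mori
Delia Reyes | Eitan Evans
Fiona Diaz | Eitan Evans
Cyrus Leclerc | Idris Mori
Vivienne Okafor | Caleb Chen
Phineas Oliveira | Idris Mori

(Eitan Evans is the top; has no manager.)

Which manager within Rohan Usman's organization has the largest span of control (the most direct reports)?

Direct-report counts within Rohan Usman's organization: Rohan Usman has 2; Ulric Kowalski has 1; Rania Baker has 1; Idris Mori has 3; Caleb Chen has 2. The largest is 3, held by Idris Mori.

Idris Mori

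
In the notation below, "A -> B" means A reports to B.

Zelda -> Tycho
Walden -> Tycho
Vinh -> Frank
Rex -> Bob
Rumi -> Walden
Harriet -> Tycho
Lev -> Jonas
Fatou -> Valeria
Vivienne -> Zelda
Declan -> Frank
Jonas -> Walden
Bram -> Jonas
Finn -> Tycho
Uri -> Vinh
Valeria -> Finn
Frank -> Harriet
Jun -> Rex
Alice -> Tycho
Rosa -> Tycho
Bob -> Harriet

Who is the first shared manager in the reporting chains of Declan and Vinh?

Frank

Declan's chain of managers is Frank, Harriet, Tycho. Vinh's chain of managers is Frank, Harriet, Tycho. The first manager that appears in both chains is Frank.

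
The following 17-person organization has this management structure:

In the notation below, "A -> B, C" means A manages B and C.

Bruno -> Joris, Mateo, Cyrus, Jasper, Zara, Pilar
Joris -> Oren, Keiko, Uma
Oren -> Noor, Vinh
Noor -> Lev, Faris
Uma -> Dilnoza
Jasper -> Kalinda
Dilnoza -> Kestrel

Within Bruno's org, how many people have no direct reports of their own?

10

The people in Bruno's organization with no one reporting to them are Pilar, Zara, Kalinda, Cyrus, Mateo, Kestrel, Keiko, Vinh, Faris, Lev. That is 10.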